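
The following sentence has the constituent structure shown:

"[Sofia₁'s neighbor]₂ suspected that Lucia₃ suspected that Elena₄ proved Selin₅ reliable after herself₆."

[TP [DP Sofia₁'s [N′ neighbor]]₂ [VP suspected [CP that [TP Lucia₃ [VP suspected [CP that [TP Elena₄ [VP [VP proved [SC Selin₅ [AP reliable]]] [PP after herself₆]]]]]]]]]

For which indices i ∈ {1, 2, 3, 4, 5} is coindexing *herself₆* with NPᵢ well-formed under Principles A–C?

*herself* is an anaphor, so Principle A applies: it must be bound in its binding domain.
Binding domain of *herself₆*: the embedded TP, whose subject is Elena₄.
*Sofia₁* does not c-command the anaphor → cannot bind it.
*[Sofia₁'s neighbor]₂* c-commands the anaphor but is outside its binding domain → cannot satisfy Principle A.
*Lucia₃* c-commands the anaphor but is outside its binding domain → cannot satisfy Principle A.
*Elena₄* c-commands the anaphor within its binding domain → licit binder.
*Selin₅* does not c-command the anaphor → cannot bind it.

{4}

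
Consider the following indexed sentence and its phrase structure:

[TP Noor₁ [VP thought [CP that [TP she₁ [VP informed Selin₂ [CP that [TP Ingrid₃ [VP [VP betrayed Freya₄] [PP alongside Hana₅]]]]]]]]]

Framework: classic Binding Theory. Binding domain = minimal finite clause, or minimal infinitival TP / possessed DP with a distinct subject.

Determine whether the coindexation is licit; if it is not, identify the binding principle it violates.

The two coindexed NPs are *Noor₁* and *she₁*.
*she₁* is a pronoun; nothing c-commands it within its binding domain (the embedded TP.), so Principle B holds trivially.
*Noor₁* is an R-expression; *she₁* does not c-command it, and no other NP shares its index, so Principle C is satisfied.
All principles are respected.

grammatical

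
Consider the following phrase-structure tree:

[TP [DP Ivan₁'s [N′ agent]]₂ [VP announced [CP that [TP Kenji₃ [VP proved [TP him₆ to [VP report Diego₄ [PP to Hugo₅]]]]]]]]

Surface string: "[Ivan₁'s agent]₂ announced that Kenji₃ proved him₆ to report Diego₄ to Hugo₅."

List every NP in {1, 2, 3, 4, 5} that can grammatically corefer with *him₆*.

{1, 2}

*him* is a pronoun, so Principle B applies: it must be free in its binding domain.
Binding domain of *him₆*: the embedded TP, whose subject is Kenji₃.
*Ivan₁* and the pronoun do not c-command one another → neither Principle B nor Principle C is at stake; coindexation permitted.
*[Ivan₁'s agent]₂* c-commands the pronoun but from outside its binding domain, and is not c-commanded by it → coindexation permitted.
*Kenji₃* c-commands the pronoun within its binding domain → coindexation would violate Principle B.
*Diego₄*: the pronoun c-commands this R-expression → coindexation would violate Principle C on *Diego₄*.
*Hugo₅*: the pronoun c-commands this R-expression → coindexation would violate Principle C on *Hugo₅*.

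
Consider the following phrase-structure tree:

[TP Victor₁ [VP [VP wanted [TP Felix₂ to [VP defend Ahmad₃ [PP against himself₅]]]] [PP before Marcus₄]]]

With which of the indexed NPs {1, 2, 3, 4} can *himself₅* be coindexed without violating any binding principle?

{2, 3}

*himself* is an anaphor, so Principle A applies: it must be bound in its binding domain.
Binding domain of *himself₅*: the embedded TP, whose subject is Felix₂.
*Victor₁* c-commands the anaphor but is outside its binding domain → cannot satisfy Principle A.
*Felix₂* c-commands the anaphor within its binding domain → licit binder.
*Ahmad₃* c-commands the anaphor within its binding domain → licit binder.
*Marcus₄* does not c-command the anaphor → cannot bind it.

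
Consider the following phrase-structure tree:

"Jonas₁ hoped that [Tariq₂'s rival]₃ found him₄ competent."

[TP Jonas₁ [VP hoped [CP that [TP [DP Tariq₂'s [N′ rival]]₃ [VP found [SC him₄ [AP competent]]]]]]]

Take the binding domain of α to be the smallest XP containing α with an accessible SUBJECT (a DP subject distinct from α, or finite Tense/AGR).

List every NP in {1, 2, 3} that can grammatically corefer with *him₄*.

{1, 2}

*him* is a pronoun, so Principle B applies: it must be free in its binding domain.
Binding domain of *him₄*: the embedded TP, whose subject is [Tariq₂'s rival]₃.
*Jonas₁* c-commands the pronoun but from outside its binding domain, and is not c-commanded by it → coindexation permitted.
*Tariq₂* and the pronoun do not c-command one another → neither Principle B nor Principle C is at stake; coindexation permitted.
*[Tariq₂'s rival]₃* c-commands the pronoun within its binding domain → coindexation would violate Principle B.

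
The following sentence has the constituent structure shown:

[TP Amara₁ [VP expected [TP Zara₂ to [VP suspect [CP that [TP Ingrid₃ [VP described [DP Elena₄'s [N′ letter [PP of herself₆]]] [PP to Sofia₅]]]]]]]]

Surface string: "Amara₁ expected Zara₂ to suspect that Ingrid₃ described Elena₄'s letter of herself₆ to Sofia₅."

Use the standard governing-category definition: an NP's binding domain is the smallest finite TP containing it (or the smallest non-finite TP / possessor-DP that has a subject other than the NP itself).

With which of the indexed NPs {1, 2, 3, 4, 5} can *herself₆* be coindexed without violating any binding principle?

{4}

*herself* is an anaphor, so Principle A applies: it must be bound in its binding domain.
Binding domain of *herself₆*: the possessed DP, whose subject is Elena₄.
*Amara₁* c-commands the anaphor but is outside its binding domain → cannot satisfy Principle A.
*Zara₂* c-commands the anaphor but is outside its binding domain → cannot satisfy Principle A.
*Ingrid₃* c-commands the anaphor but is outside its binding domain → cannot satisfy Principle A.
*Elena₄* c-commands the anaphor within its binding domain → licit binder.
*Sofia₅* does not c-command the anaphor → cannot bind it.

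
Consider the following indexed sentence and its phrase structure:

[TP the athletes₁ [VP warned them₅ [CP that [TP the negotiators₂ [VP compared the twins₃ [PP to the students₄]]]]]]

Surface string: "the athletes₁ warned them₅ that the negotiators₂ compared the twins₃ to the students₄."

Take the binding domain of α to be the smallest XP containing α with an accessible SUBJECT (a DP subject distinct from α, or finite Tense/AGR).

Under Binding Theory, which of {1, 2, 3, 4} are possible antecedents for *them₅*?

none

*them* is a pronoun, so Principle B applies: it must be free in its binding domain.
Binding domain of *them₅*: the matrix TP, whose subject is the athletes₁.
*the athletes₁* c-commands the pronoun within its binding domain → coindexation would violate Principle B.
*the negotiators₂*: the pronoun c-commands this R-expression → coindexation would violate Principle C on *the negotiators₂*.
*the twins₃*: the pronoun c-commands this R-expression → coindexation would violate Principle C on *the twins₃*.
*the students₄*: the pronoun c-commands this R-expression → coindexation would violate Principle C on *the students₄*.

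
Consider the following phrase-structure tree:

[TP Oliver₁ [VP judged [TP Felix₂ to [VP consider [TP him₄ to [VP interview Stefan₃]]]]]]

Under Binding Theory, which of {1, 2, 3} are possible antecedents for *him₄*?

*him* is a pronoun, so Principle B applies: it must be free in its binding domain.
Binding domain of *him₄*: the embedded TP, whose subject is Felix₂.
*Oliver₁* c-commands the pronoun but from outside its binding domain, and is not c-commanded by it → coindexation permitted.
*Felix₂* c-commands the pronoun within its binding domain → coindexation would violate Principle B.
*Stefan₃*: the pronoun c-commands this R-expression → coindexation would violate Principle C on *Stefan₃*.

{1}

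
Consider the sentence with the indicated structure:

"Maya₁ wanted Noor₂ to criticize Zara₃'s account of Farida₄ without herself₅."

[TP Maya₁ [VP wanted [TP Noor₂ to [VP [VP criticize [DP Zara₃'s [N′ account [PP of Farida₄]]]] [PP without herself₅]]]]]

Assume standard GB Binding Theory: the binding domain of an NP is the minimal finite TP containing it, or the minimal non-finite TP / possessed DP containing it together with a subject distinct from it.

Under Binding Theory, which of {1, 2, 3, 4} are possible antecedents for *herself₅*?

*herself* is an anaphor, so Principle A applies: it must be bound in its binding domain.
Binding domain of *herself₅*: the embedded TP, whose subject is Noor₂.
*Maya₁* c-commands the anaphor but is outside its binding domain → cannot satisfy Principle A.
*Noor₂* c-commands the anaphor within its binding domain → licit binder.
*Zara₃* does not c-command the anaphor → cannot bind it.
*Farida₄* does not c-command the anaphor → cannot bind it.

{2}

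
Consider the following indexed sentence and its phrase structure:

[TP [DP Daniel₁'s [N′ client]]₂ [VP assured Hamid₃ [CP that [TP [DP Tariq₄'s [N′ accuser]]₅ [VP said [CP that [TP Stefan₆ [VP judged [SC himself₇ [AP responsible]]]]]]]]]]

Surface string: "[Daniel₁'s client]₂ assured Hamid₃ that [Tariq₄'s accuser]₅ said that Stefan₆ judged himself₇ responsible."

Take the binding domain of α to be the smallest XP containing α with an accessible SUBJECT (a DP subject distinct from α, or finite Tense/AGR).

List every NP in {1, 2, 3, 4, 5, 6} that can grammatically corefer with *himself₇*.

*himself* is an anaphor, so Principle A applies: it must be bound in its binding domain.
Binding domain of *himself₇*: the embedded TP, whose subject is Stefan₆.
*Daniel₁* does not c-command the anaphor → cannot bind it.
*[Daniel₁'s client]₂* c-commands the anaphor but is outside its binding domain → cannot satisfy Principle A.
*Hamid₃* c-commands the anaphor but is outside its binding domain → cannot satisfy Principle A.
*Tariq₄* does not c-command the anaphor → cannot bind it.
*[Tariq₄'s accuser]₅* c-commands the anaphor but is outside its binding domain → cannot satisfy Principle A.
*Stefan₆* c-commands the anaphor within its binding domain → licit binder.

{6}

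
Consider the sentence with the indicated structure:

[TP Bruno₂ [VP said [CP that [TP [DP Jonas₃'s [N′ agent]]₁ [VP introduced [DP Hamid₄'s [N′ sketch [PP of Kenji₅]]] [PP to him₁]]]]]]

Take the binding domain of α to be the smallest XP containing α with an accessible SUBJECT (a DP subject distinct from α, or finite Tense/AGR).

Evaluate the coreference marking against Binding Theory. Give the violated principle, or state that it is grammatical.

The two coindexed NPs are *[Jonas₃'s agent]₁* and *him₁*.
*him₁* is a pronoun. Its binding domain is the embedded TP, whose subject is [Jonas₃'s agent]₁.
*[Jonas₃'s agent]₁* c-commands it within that domain and carries the same index.
The pronoun is locally bound → Principle B violation.

Principle B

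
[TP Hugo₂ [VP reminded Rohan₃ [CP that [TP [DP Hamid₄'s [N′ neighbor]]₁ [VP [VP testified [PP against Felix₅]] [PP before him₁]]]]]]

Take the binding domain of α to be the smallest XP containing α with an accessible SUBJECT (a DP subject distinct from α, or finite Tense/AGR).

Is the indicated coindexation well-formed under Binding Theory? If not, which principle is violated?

Principle B

The two coindexed NPs are *[Hamid₄'s neighbor]₁* and *him₁*.
*him₁* is a pronoun. Its binding domain is the embedded TP, whose subject is [Hamid₄'s neighbor]₁.
*[Hamid₄'s neighbor]₁* c-commands it within that domain and carries the same index.
The pronoun is locally bound → Principle B violation.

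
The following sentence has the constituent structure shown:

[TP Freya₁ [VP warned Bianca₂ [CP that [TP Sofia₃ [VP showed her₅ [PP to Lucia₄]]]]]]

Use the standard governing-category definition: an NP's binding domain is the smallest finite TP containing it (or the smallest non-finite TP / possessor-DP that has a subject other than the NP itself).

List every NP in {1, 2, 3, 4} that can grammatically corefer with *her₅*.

{1, 2}

*her* is a pronoun, so Principle B applies: it must be free in its binding domain.
Binding domain of *her₅*: the embedded TP, whose subject is Sofia₃.
*Freya₁* c-commands the pronoun but from outside its binding domain, and is not c-commanded by it → coindexation permitted.
*Bianca₂* c-commands the pronoun but from outside its binding domain, and is not c-commanded by it → coindexation permitted.
*Sofia₃* c-commands the pronoun within its binding domain → coindexation would violate Principle B.
*Lucia₄*: the pronoun c-commands this R-expression → coindexation would violate Principle C on *Lucia₄*.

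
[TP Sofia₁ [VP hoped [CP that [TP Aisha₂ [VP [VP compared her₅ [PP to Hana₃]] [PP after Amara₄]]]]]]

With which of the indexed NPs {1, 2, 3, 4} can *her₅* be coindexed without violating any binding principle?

*her* is a pronoun, so Principle B applies: it must be free in its binding domain.
Binding domain of *her₅*: the embedded TP, whose subject is Aisha₂.
*Sofia₁* c-commands the pronoun but from outside its binding domain, and is not c-commanded by it → coindexation permitted.
*Aisha₂* c-commands the pronoun within its binding domain → coindexation would violate Principle B.
*Hana₃*: the pronoun c-commands this R-expression → coindexation would violate Principle C on *Hana₃*.
*Amara₄* and the pronoun do not c-command one another → neither Principle B nor Principle C is at stake; coindexation permitted.

{1, 4}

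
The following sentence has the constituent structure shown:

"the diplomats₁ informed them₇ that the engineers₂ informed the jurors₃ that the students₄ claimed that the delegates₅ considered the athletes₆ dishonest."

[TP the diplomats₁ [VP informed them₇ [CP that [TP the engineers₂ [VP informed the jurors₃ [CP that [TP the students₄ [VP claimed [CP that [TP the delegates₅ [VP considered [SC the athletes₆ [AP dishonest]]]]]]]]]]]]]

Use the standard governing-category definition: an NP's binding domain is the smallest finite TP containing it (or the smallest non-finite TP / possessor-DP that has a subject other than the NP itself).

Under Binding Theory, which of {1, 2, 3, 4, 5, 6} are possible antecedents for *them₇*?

*them* is a pronoun, so Principle B applies: it must be free in its binding domain.
Binding domain of *them₇*: the matrix TP, whose subject is the diplomats₁.
*the diplomats₁* c-commands the pronoun within its binding domain → coindexation would violate Principle B.
*the engineers₂*: the pronoun c-commands this R-expression → coindexation would violate Principle C on *the engineers₂*.
*the jurors₃*: the pronoun c-commands this R-expression → coindexation would violate Principle C on *the jurors₃*.
*the students₄*: the pronoun c-commands this R-expression → coindexation would violate Principle C on *the students₄*.
*the delegates₅*: the pronoun c-commands this R-expression → coindexation would violate Principle C on *the delegates₅*.
*the athletes₆*: the pronoun c-commands this R-expression → coindexation would violate Principle C on *the athletes₆*.

none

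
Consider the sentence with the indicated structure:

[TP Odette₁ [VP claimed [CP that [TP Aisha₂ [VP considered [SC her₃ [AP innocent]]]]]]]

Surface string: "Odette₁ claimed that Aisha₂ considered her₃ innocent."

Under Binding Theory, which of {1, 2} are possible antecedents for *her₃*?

*her* is a pronoun, so Principle B applies: it must be free in its binding domain.
Binding domain of *her₃*: the embedded TP, whose subject is Aisha₂.
*Odette₁* c-commands the pronoun but from outside its binding domain, and is not c-commanded by it → coindexation permitted.
*Aisha₂* c-commands the pronoun within its binding domain → coindexation would violate Principle B.

{1}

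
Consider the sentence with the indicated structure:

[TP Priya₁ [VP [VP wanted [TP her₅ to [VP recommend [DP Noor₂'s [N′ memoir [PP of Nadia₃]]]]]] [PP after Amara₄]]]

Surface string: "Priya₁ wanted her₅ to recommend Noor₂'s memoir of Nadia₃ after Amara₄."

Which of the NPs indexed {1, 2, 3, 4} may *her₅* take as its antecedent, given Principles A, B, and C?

{4}

*her* is a pronoun, so Principle B applies: it must be free in its binding domain.
Binding domain of *her₅*: the matrix TP, whose subject is Priya₁.
*Priya₁* c-commands the pronoun within its binding domain → coindexation would violate Principle B.
*Noor₂*: the pronoun c-commands this R-expression → coindexation would violate Principle C on *Noor₂*.
*Nadia₃*: the pronoun c-commands this R-expression → coindexation would violate Principle C on *Nadia₃*.
*Amara₄* and the pronoun do not c-command one another → neither Principle B nor Principle C is at stake; coindexation permitted.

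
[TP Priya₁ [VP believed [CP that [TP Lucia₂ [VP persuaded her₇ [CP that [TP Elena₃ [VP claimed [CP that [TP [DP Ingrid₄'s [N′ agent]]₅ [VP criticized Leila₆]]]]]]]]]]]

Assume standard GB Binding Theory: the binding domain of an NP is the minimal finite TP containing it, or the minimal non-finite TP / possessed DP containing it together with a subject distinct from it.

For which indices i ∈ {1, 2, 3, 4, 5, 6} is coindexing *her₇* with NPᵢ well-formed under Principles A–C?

*her* is a pronoun, so Principle B applies: it must be free in its binding domain.
Binding domain of *her₇*: the embedded TP, whose subject is Lucia₂.
*Priya₁* c-commands the pronoun but from outside its binding domain, and is not c-commanded by it → coindexation permitted.
*Lucia₂* c-commands the pronoun within its binding domain → coindexation would violate Principle B.
*Elena₃*: the pronoun c-commands this R-expression → coindexation would violate Principle C on *Elena₃*.
*Ingrid₄*: the pronoun c-commands this R-expression → coindexation would violate Principle C on *Ingrid₄*.
*[Ingrid₄'s agent]₅*: the pronoun c-commands this R-expression → coindexation would violate Principle C on *[Ingrid₄'s agent]₅*.
*Leila₆*: the pronoun c-commands this R-expression → coindexation would violate Principle C on *Leila₆*.

{1}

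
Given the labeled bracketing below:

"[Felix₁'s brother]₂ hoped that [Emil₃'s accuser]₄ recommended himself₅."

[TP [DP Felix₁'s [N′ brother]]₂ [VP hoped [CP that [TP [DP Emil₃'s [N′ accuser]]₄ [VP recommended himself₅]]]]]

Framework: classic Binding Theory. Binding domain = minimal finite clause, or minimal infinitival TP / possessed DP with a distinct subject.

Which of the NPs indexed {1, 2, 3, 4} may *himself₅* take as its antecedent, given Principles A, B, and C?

*himself* is an anaphor, so Principle A applies: it must be bound in its binding domain.
Binding domain of *himself₅*: the embedded TP, whose subject is [Emil₃'s accuser]₄.
*Felix₁* does not c-command the anaphor → cannot bind it.
*[Felix₁'s brother]₂* c-commands the anaphor but is outside its binding domain → cannot satisfy Principle A.
*Emil₃* does not c-command the anaphor → cannot bind it.
*[Emil₃'s accuser]₄* c-commands the anaphor within its binding domain → licit binder.

{4}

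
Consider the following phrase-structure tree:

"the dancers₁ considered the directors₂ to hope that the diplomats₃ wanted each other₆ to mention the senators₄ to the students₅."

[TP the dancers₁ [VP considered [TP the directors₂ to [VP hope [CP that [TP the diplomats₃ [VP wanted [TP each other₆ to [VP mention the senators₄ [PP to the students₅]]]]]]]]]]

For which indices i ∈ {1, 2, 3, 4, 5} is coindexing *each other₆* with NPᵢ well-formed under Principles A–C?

*each other* is an anaphor, so Principle A applies: it must be bound in its binding domain.
Binding domain of *each other₆*: the embedded TP, whose subject is the diplomats₃.
*the dancers₁* c-commands the anaphor but is outside its binding domain → cannot satisfy Principle A.
*the directors₂* c-commands the anaphor but is outside its binding domain → cannot satisfy Principle A.
*the diplomats₃* c-commands the anaphor within its binding domain → licit binder.
*the senators₄* does not c-command the anaphor → cannot bind it.
*the students₅* does not c-command the anaphor → cannot bind it.

{3}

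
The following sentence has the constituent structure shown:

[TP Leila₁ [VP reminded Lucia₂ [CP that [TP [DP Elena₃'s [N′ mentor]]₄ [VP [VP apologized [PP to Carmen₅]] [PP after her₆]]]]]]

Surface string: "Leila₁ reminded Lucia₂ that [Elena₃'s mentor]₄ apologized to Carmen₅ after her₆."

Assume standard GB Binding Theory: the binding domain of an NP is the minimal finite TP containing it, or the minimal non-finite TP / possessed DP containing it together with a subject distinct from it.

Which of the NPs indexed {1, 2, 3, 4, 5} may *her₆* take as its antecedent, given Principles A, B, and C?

{1, 2, 3, 5}

*her* is a pronoun, so Principle B applies: it must be free in its binding domain.
Binding domain of *her₆*: the embedded TP, whose subject is [Elena₃'s mentor]₄.
*Leila₁* c-commands the pronoun but from outside its binding domain, and is not c-commanded by it → coindexation permitted.
*Lucia₂* c-commands the pronoun but from outside its binding domain, and is not c-commanded by it → coindexation permitted.
*Elena₃* and the pronoun do not c-command one another → neither Principle B nor Principle C is at stake; coindexation permitted.
*[Elena₃'s mentor]₄* c-commands the pronoun within its binding domain → coindexation would violate Principle B.
*Carmen₅* and the pronoun do not c-command one another → neither Principle B nor Principle C is at stake; coindexation permitted.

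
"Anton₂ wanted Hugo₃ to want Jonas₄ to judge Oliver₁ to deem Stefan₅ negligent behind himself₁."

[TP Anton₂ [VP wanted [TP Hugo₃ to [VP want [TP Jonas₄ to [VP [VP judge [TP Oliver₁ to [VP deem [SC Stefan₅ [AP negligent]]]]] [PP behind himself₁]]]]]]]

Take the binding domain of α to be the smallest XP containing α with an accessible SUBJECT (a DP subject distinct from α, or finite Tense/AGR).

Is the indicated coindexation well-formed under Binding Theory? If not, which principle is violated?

The two coindexed NPs are *Oliver₁* and *himself₁*.
*himself₁* is an anaphor. Principle A requires it to be bound within its binding domain — the embedded TP, whose subject is Jonas₄.
Within that domain it is c-commanded by *Jonas₄*, which does not share its index.
*Oliver₁* does not c-command the anaphor at all.
The anaphor is unbound in its domain → Principle A violation.

Principle A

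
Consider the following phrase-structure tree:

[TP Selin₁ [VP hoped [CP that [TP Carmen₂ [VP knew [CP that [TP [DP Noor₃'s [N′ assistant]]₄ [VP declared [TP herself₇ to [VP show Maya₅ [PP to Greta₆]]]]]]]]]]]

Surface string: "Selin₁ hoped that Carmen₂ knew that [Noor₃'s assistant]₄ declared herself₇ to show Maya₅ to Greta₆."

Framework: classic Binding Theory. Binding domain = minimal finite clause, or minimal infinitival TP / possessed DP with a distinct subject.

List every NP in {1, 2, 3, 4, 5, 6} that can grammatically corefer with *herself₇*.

{4}

*herself* is an anaphor, so Principle A applies: it must be bound in its binding domain.
Binding domain of *herself₇*: the embedded TP, whose subject is [Noor₃'s assistant]₄.
*Selin₁* c-commands the anaphor but is outside its binding domain → cannot satisfy Principle A.
*Carmen₂* c-commands the anaphor but is outside its binding domain → cannot satisfy Principle A.
*Noor₃* does not c-command the anaphor → cannot bind it.
*[Noor₃'s assistant]₄* c-commands the anaphor within its binding domain → licit binder.
*Maya₅* does not c-command the anaphor → cannot bind it.
*Greta₆* does not c-command the anaphor → cannot bind it.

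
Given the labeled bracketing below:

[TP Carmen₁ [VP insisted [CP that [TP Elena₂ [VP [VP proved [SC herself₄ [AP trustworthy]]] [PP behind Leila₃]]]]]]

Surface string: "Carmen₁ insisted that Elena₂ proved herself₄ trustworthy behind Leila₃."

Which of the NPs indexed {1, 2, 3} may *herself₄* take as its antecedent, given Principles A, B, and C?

{2}

*herself* is an anaphor, so Principle A applies: it must be bound in its binding domain.
Binding domain of *herself₄*: the embedded TP, whose subject is Elena₂.
*Carmen₁* c-commands the anaphor but is outside its binding domain → cannot satisfy Principle A.
*Elena₂* c-commands the anaphor within its binding domain → licit binder.
*Leila₃* does not c-command the anaphor → cannot bind it.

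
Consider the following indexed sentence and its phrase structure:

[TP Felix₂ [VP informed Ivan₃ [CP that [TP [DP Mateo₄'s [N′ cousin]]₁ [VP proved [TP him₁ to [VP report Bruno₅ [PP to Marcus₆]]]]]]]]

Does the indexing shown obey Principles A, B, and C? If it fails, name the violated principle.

Principle B

The two coindexed NPs are *[Mateo₄'s cousin]₁* and *him₁*.
*him₁* is a pronoun. Its binding domain is the embedded TP, whose subject is [Mateo₄'s cousin]₁.
*[Mateo₄'s cousin]₁* c-commands it within that domain and carries the same index.
The pronoun is locally bound → Principle B violation.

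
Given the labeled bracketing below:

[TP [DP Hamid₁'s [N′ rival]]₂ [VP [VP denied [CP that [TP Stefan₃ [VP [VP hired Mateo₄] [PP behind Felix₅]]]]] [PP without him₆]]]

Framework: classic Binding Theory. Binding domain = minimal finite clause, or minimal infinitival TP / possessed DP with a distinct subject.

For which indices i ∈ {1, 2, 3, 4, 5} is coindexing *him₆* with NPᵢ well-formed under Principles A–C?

{1, 3, 4, 5}

*him* is a pronoun, so Principle B applies: it must be free in its binding domain.
Binding domain of *him₆*: the matrix TP, whose subject is [Hamid₁'s rival]₂.
*Hamid₁* and the pronoun do not c-command one another → neither Principle B nor Principle C is at stake; coindexation permitted.
*[Hamid₁'s rival]₂* c-commands the pronoun within its binding domain → coindexation would violate Principle B.
*Stefan₃* and the pronoun do not c-command one another → neither Principle B nor Principle C is at stake; coindexation permitted.
*Mateo₄* and the pronoun do not c-command one another → neither Principle B nor Principle C is at stake; coindexation permitted.
*Felix₅* and the pronoun do not c-command one another → neither Principle B nor Principle C is at stake; coindexation permitted.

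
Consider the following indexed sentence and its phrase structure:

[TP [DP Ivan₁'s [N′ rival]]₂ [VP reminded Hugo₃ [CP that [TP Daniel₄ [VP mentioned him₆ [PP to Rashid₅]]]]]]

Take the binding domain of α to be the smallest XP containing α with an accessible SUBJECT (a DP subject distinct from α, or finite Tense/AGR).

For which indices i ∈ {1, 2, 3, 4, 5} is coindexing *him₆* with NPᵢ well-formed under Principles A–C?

*him* is a pronoun, so Principle B applies: it must be free in its binding domain.
Binding domain of *him₆*: the embedded TP, whose subject is Daniel₄.
*Ivan₁* and the pronoun do not c-command one another → neither Principle B nor Principle C is at stake; coindexation permitted.
*[Ivan₁'s rival]₂* c-commands the pronoun but from outside its binding domain, and is not c-commanded by it → coindexation permitted.
*Hugo₃* c-commands the pronoun but from outside its binding domain, and is not c-commanded by it → coindexation permitted.
*Daniel₄* c-commands the pronoun within its binding domain → coindexation would violate Principle B.
*Rashid₅*: the pronoun c-commands this R-expression → coindexation would violate Principle C on *Rashid₅*.

{1, 2, 3}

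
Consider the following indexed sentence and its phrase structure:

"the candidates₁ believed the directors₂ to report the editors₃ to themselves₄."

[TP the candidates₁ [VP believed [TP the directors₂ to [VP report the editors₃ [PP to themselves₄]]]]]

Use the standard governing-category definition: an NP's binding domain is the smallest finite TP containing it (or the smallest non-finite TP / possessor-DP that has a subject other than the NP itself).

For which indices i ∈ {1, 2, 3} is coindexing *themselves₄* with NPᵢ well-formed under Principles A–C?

{2, 3}

*themselves* is an anaphor, so Principle A applies: it must be bound in its binding domain.
Binding domain of *themselves₄*: the embedded TP, whose subject is the directors₂.
*the candidates₁* c-commands the anaphor but is outside its binding domain → cannot satisfy Principle A.
*the directors₂* c-commands the anaphor within its binding domain → licit binder.
*the editors₃* c-commands the anaphor within its binding domain → licit binder.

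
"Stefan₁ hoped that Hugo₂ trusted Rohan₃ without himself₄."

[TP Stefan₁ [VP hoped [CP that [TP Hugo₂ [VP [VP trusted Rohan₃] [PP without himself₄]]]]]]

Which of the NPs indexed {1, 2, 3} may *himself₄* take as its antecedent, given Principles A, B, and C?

{2}

*himself* is an anaphor, so Principle A applies: it must be bound in its binding domain.
Binding domain of *himself₄*: the embedded TP, whose subject is Hugo₂.
*Stefan₁* c-commands the anaphor but is outside its binding domain → cannot satisfy Principle A.
*Hugo₂* c-commands the anaphor within its binding domain → licit binder.
*Rohan₃* does not c-command the anaphor → cannot bind it.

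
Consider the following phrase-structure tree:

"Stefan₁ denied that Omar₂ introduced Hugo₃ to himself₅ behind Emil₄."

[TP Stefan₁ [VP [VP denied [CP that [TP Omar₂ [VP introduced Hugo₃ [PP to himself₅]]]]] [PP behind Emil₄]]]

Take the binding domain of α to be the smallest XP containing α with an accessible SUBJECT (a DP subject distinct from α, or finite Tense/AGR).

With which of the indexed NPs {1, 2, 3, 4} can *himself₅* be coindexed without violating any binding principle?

{2, 3}

*himself* is an anaphor, so Principle A applies: it must be bound in its binding domain.
Binding domain of *himself₅*: the embedded TP, whose subject is Omar₂.
*Stefan₁* c-commands the anaphor but is outside its binding domain → cannot satisfy Principle A.
*Omar₂* c-commands the anaphor within its binding domain → licit binder.
*Hugo₃* c-commands the anaphor within its binding domain → licit binder.
*Emil₄* does not c-command the anaphor → cannot bind it.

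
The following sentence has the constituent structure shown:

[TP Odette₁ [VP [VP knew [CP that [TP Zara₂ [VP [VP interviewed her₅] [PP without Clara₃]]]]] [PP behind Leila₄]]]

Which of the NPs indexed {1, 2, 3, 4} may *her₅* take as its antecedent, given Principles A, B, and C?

*her* is a pronoun, so Principle B applies: it must be free in its binding domain.
Binding domain of *her₅*: the embedded TP, whose subject is Zara₂.
*Odette₁* c-commands the pronoun but from outside its binding domain, and is not c-commanded by it → coindexation permitted.
*Zara₂* c-commands the pronoun within its binding domain → coindexation would violate Principle B.
*Clara₃* and the pronoun do not c-command one another → neither Principle B nor Principle C is at stake; coindexation permitted.
*Leila₄* and the pronoun do not c-command one another → neither Principle B nor Principle C is at stake; coindexation permitted.

{1, 3, 4}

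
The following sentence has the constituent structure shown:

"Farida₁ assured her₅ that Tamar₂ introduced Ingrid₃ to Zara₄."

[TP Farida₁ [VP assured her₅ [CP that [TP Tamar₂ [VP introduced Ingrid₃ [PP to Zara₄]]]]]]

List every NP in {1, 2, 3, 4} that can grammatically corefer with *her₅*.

*her* is a pronoun, so Principle B applies: it must be free in its binding domain.
Binding domain of *her₅*: the matrix TP, whose subject is Farida₁.
*Farida₁* c-commands the pronoun within its binding domain → coindexation would violate Principle B.
*Tamar₂*: the pronoun c-commands this R-expression → coindexation would violate Principle C on *Tamar₂*.
*Ingrid₃*: the pronoun c-commands this R-expression → coindexation would violate Principle C on *Ingrid₃*.
*Zara₄*: the pronoun c-commands this R-expression → coindexation would violate Principle C on *Zara₄*.

none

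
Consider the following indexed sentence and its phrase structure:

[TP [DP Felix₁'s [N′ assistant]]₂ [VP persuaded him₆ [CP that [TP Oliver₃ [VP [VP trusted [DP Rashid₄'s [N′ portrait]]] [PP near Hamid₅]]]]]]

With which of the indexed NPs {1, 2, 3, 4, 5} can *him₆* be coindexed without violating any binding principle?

*him* is a pronoun, so Principle B applies: it must be free in its binding domain.
Binding domain of *him₆*: the matrix TP, whose subject is [Felix₁'s assistant]₂.
*Felix₁* and the pronoun do not c-command one another → neither Principle B nor Principle C is at stake; coindexation permitted.
*[Felix₁'s assistant]₂* c-commands the pronoun within its binding domain → coindexation would violate Principle B.
*Oliver₃*: the pronoun c-commands this R-expression → coindexation would violate Principle C on *Oliver₃*.
*Rashid₄*: the pronoun c-commands this R-expression → coindexation would violate Principle C on *Rashid₄*.
*Hamid₅*: the pronoun c-commands this R-expression → coindexation would violate Principle C on *Hamid₅*.

{1}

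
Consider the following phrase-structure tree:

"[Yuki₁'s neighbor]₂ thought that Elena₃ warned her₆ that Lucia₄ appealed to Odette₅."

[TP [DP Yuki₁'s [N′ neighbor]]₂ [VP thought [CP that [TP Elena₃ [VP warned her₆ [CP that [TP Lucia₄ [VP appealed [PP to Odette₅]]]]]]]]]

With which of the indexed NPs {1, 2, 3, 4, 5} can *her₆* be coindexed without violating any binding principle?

{1, 2}

*her* is a pronoun, so Principle B applies: it must be free in its binding domain.
Binding domain of *her₆*: the embedded TP, whose subject is Elena₃.
*Yuki₁* and the pronoun do not c-command one another → neither Principle B nor Principle C is at stake; coindexation permitted.
*[Yuki₁'s neighbor]₂* c-commands the pronoun but from outside its binding domain, and is not c-commanded by it → coindexation permitted.
*Elena₃* c-commands the pronoun within its binding domain → coindexation would violate Principle B.
*Lucia₄*: the pronoun c-commands this R-expression → coindexation would violate Principle C on *Lucia₄*.
*Odette₅*: the pronoun c-commands this R-expression → coindexation would violate Principle C on *Odette₅*.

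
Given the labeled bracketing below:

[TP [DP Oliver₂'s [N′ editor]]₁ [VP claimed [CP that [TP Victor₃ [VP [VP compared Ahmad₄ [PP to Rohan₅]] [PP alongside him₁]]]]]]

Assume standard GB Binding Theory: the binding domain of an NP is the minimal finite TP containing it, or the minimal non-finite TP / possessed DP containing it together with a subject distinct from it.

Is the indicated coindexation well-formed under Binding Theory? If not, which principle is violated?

The two coindexed NPs are *[Oliver₂'s editor]₁* and *him₁*.
*him₁* is a pronoun; its binding domain is the embedded TP, whose subject is Victor₃. Within that domain it is c-commanded only by *Victor₃*, which carries a different index — the pronoun is free locally, so Principle B holds.
*[Oliver₂'s editor]₁* is an R-expression; *him₁* does not c-command it, and no other NP shares its index, so Principle C is satisfied.
All principles are respected.

grammatical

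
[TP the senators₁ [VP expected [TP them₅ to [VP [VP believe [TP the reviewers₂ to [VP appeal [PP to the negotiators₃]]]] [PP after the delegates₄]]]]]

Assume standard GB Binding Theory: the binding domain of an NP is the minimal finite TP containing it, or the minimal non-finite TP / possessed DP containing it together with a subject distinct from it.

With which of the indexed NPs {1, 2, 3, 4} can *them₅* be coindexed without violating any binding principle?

none

*them* is a pronoun, so Principle B applies: it must be free in its binding domain.
Binding domain of *them₅*: the matrix TP, whose subject is the senators₁.
*the senators₁* c-commands the pronoun within its binding domain → coindexation would violate Principle B.
*the reviewers₂*: the pronoun c-commands this R-expression → coindexation would violate Principle C on *the reviewers₂*.
*the negotiators₃*: the pronoun c-commands this R-expression → coindexation would violate Principle C on *the negotiators₃*.
*the delegates₄*: the pronoun c-commands this R-expression → coindexation would violate Principle C on *the delegates₄*.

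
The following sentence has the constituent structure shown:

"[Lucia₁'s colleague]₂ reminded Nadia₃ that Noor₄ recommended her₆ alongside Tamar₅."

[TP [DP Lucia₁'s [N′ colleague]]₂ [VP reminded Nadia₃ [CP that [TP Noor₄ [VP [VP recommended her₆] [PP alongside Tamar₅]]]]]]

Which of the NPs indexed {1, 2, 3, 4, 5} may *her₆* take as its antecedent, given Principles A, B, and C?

{1, 2, 3, 5}

*her* is a pronoun, so Principle B applies: it must be free in its binding domain.
Binding domain of *her₆*: the embedded TP, whose subject is Noor₄.
*Lucia₁* and the pronoun do not c-command one another → neither Principle B nor Principle C is at stake; coindexation permitted.
*[Lucia₁'s colleague]₂* c-commands the pronoun but from outside its binding domain, and is not c-commanded by it → coindexation permitted.
*Nadia₃* c-commands the pronoun but from outside its binding domain, and is not c-commanded by it → coindexation permitted.
*Noor₄* c-commands the pronoun within its binding domain → coindexation would violate Principle B.
*Tamar₅* and the pronoun do not c-command one another → neither Principle B nor Principle C is at stake; coindexation permitted.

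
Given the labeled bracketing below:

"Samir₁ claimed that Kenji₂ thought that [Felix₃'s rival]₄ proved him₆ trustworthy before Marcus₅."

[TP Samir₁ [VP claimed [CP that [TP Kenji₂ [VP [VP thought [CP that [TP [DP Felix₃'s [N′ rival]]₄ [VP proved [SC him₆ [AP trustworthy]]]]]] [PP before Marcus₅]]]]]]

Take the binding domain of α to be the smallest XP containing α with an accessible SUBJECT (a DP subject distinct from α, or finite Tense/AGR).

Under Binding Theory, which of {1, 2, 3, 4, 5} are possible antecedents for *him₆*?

*him* is a pronoun, so Principle B applies: it must be free in its binding domain.
Binding domain of *him₆*: the embedded TP, whose subject is [Felix₃'s rival]₄.
*Samir₁* c-commands the pronoun but from outside its binding domain, and is not c-commanded by it → coindexation permitted.
*Kenji₂* c-commands the pronoun but from outside its binding domain, and is not c-commanded by it → coindexation permitted.
*Felix₃* and the pronoun do not c-command one another → neither Principle B nor Principle C is at stake; coindexation permitted.
*[Felix₃'s rival]₄* c-commands the pronoun within its binding domain → coindexation would violate Principle B.
*Marcus₅* and the pronoun do not c-command one another → neither Principle B nor Principle C is at stake; coindexation permitted.

{1, 2, 3, 5}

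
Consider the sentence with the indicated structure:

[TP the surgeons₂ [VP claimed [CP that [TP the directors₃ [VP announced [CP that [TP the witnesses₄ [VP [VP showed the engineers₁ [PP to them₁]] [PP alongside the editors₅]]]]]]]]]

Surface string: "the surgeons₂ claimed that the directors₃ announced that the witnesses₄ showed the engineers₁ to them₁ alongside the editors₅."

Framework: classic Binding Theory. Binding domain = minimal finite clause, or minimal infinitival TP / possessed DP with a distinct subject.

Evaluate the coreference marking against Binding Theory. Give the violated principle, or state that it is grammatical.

The two coindexed NPs are *the engineers₁* and *them₁*.
*them₁* is a pronoun. Its binding domain is the embedded TP, whose subject is the witnesses₄.
*the engineers₁* c-commands it within that domain and carries the same index.
The pronoun is locally bound → Principle B violation.

Principle B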